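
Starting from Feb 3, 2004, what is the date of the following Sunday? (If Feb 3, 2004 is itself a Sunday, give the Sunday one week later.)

Feb 3, 2004 is a Tuesday.
From Tuesday to the next Sunday is 5 days.
Feb 3, 2004 + 5 = Feb 8, 2004.

February 8, 2004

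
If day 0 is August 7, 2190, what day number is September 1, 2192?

Aug 7, 2190 → Aug 7, 2191: 365 days.
Aug 7, 2191 → Sep 7, 2191: 31 days (August has 31).
Sep 7, 2191 → Oct 7, 2191: 30 days (September has 30).
Oct 7, 2191 → Nov 7, 2191: 31 days (October has 31).
Nov 7, 2191 → Dec 7, 2191: 30 days (November has 30).
Dec 7, 2191 → Jan 7, 2192: 31 days (December has 31).
Jan 7, 2192 → Feb 7, 2192: 31 days (January has 31).
Feb 7, 2192 → Mar 7, 2192: 29 days (February has 29).
Mar 7, 2192 → Apr 7, 2192: 31 days (March has 31).
Apr 7, 2192 → May 7, 2192: 30 days (April has 30).
May 7, 2192 → Jun 7, 2192: 31 days (May has 31).
Jun 7, 2192 → Jul 7, 2192: 30 days (June has 30).
Jul 7, 2192 → Aug 7, 2192: 31 days (July has 31).
Aug 7, 2192 → Sep 1, 2192: 25 days.
Total: 756 days.

756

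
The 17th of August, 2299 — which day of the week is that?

Doomsday rule: the anchor day for the 2200s is Friday. For year 99: 99÷12 = 8 r 3, and 3÷4 = 0, so 8+3+0 = 11.
Friday + 11 ≡ Tuesday — that's 2299's doomsday.
In August the doomsday date is Aug 8.
Aug 17 is 9 days after Aug 8; 9 mod 7 = 2, so Tuesday + 2 = Thursday.

Thursday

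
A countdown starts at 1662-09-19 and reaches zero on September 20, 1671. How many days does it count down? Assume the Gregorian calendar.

3288

Sep 19, 1662 → Sep 19, 1663: 365 days.
Sep 19, 1663 → Sep 19, 1664: 366 days (Feb 29, 1664 is in that span).
Sep 19, 1664 → Sep 19, 1665: 365 days.
Sep 19, 1665 → Sep 19, 1666: 365 days.
Sep 19, 1666 → Sep 19, 1667: 365 days.
Sep 19, 1667 → Sep 19, 1668: 366 days (Feb 29, 1668 is in that span).
Sep 19, 1668 → Sep 19, 1669: 365 days.
Sep 19, 1669 → Sep 19, 1670: 365 days.
Sep 19, 1670 → Oct 19, 1670: 30 days (September has 30).
Oct 19, 1670 → Nov 19, 1670: 31 days (October has 31).
Nov 19, 1670 → Dec 19, 1670: 30 days (November has 30).
Dec 19, 1670 → Jan 19, 1671: 31 days (December has 31).
Jan 19, 1671 → Feb 19, 1671: 31 days (January has 31).
Feb 19, 1671 → Mar 19, 1671: 28 days (February has 28).
Mar 19, 1671 → Apr 19, 1671: 31 days (March has 31).
Apr 19, 1671 → May 19, 1671: 30 days (April has 30).
May 19, 1671 → Jun 19, 1671: 31 days (May has 31).
Jun 19, 1671 → Jul 19, 1671: 30 days (June has 30).
Jul 19, 1671 → Aug 19, 1671: 31 days (July has 31).
Aug 19, 1671 → Sep 19, 1671: 31 days (August has 31).
Sep 19, 1671 → Sep 20, 1671: 1 days.
Total: 3288 days.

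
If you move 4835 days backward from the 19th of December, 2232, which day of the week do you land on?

Dec 19, 2232 is a Wednesday.
4835 mod 7 = 5, so 4835 days before a Wednesday is Wednesday − 5 = Friday.

Friday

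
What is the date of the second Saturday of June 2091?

June 1, 2091 is a Friday.
The first Saturday is therefore June 2 (1 days later).
The second Saturday is 2 + 1×7 = June 9.

June 9, 2091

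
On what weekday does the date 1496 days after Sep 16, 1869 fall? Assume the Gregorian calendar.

First find the weekday of Sep 16, 1869. Doomsday rule: the anchor day for the 1800s is Friday. For year 69: 69÷12 = 5 r 9, and 9÷4 = 2, so 5+9+2 = 16.
Friday + 16 ≡ Sunday — that's 1869's doomsday.
In September the doomsday date is Sep 5.
Sep 16 is 11 days after Sep 5; 11 mod 7 = 4, so Sunday + 4 = Thursday.
1496 mod 7 = 5, so 1496 days after a Thursday is Thursday + 5 = Tuesday.

Tuesday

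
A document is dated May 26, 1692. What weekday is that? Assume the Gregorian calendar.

Doomsday rule: the anchor day for the 1600s is Tuesday. For year 92: 92÷12 = 7 r 8, and 8÷4 = 2, so 7+8+2 = 17.
Tuesday + 17 ≡ Friday — that's 1692's doomsday.
In May the doomsday date is May 9.
May 26 is 17 days after May 9; 17 mod 7 = 3, so Friday + 3 = Monday.

Monday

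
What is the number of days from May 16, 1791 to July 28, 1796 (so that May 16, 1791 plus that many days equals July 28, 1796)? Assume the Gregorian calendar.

May 16, 1791 → May 16, 1792: 366 days (Feb 29, 1792 is in that span).
May 16, 1792 → May 16, 1793: 365 days.
May 16, 1793 → May 16, 1794: 365 days.
May 16, 1794 → May 16, 1795: 365 days.
May 16, 1795 → May 16, 1796: 366 days (Feb 29, 1796 is in that span).
May 16, 1796 → Jun 16, 1796: 31 days (May has 31).
Jun 16, 1796 → Jul 16, 1796: 30 days (June has 30).
Jul 16, 1796 → Jul 28, 1796: 12 days.
Total: 1900 days.

1900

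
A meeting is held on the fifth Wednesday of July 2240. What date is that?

July 1, 2240 is a Wednesday.
The first Wednesday is therefore July 1 (same day).
The fifth Wednesday is 1 + 4×7 = July 29.

July 29, 2240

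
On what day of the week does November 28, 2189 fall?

Saturday

Doomsday rule: the anchor day for the 2100s is Sunday. For year 89: 89÷12 = 7 r 5, and 5÷4 = 1, so 7+5+1 = 13.
Sunday + 13 ≡ Saturday — that's 2189's doomsday.
In November the doomsday date is Nov 7.
Nov 28 is 21 days after Nov 7; 21 mod 7 = 0, so Saturday + 0 = Saturday.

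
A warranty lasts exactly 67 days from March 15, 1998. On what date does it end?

May 21, 1998

Mar has 31 days: +17 → Apr 1, 1998 (50 left).
Apr has 30 days: +30 → May 1, 1998 (20 left).
+20 → May 21, 1998.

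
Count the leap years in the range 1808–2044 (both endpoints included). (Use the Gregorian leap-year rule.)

59

Multiples of 4 in [1808,2044]: 60.
Of those, multiples of 100: 2 (not leap unless ÷400).
Multiples of 400: 1.
Leap years = 60 − 2 + 1 = 59.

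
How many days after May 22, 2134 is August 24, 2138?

May 22, 2134 → May 22, 2135: 365 days.
May 22, 2135 → May 22, 2136: 366 days (Feb 29, 2136 is in that span).
May 22, 2136 → May 22, 2137: 365 days.
May 22, 2137 → May 22, 2138: 365 days.
May 22, 2138 → Jun 22, 2138: 31 days (May has 31).
Jun 22, 2138 → Jul 22, 2138: 30 days (June has 30).
Jul 22, 2138 → Aug 22, 2138: 31 days (July has 31).
Aug 22, 2138 → Aug 24, 2138: 2 days.
Total: 1555 days.

1555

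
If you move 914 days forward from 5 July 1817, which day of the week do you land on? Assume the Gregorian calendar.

Wednesday

First find the weekday of Jul 5, 1817. Doomsday rule: the anchor day for the 1800s is Friday. For year 17: 17÷12 = 1 r 5, and 5÷4 = 1, so 1+5+1 = 7.
Friday + 7 ≡ Friday — that's 1817's doomsday.
In July the doomsday date is Jul 11.
Jul 5 is 6 days before Jul 11; 6 mod 7 = 6, so Friday − 6 = Saturday.
914 mod 7 = 4, so 914 days after a Saturday is Saturday + 4 = Wednesday.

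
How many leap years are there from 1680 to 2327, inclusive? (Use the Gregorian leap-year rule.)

Multiples of 4 in [1680,2327]: 162.
Of those, multiples of 100: 7 (not leap unless ÷400).
Multiples of 400: 1.
Leap years = 162 − 7 + 1 = 156.

156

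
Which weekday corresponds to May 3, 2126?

Doomsday rule: the anchor day for the 2100s is Sunday. For year 26: 26÷12 = 2 r 2, and 2÷4 = 0, so 2+2+0 = 4.
Sunday + 4 ≡ Thursday — that's 2126's doomsday.
In May the doomsday date is May 9.
May 3 is 6 days before May 9; 6 mod 7 = 6, so Thursday − 6 = Friday.

Friday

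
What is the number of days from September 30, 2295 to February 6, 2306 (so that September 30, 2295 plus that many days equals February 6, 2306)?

3781

Sep 30, 2295 → Sep 30, 2296: 366 days (Feb 29, 2296 is in that span).
Sep 30, 2296 → Sep 30, 2297: 365 days.
Sep 30, 2297 → Sep 30, 2298: 365 days.
Sep 30, 2298 → Sep 30, 2299: 365 days.
Sep 30, 2299 → Sep 30, 2300: 365 days.
Sep 30, 2300 → Sep 30, 2301: 365 days.
Sep 30, 2301 → Sep 30, 2302: 365 days.
Sep 30, 2302 → Sep 30, 2303: 365 days.
Sep 30, 2303 → Sep 30, 2304: 366 days (Feb 29, 2304 is in that span).
Sep 30, 2304 → Sep 30, 2305: 365 days.
Sep 30, 2305 → Oct 30, 2305: 30 days (September has 30).
Oct 30, 2305 → Nov 30, 2305: 31 days (October has 31).
Nov 30, 2305 → Dec 30, 2305: 30 days (November has 30).
Dec 30, 2305 → Jan 30, 2306: 31 days (December has 31).
Jan 30, 2306 → Feb 6, 2306: 7 days.
Total: 3781 days.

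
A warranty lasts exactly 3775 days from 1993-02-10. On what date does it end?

+365 (one year) → Feb 10, 1994 (3410 left).
+365 (one year) → Feb 10, 1995 (3045 left).
+365 (one year) → Feb 10, 1996 (2680 left).
+366 (one year; includes Feb 29, 1996) → Feb 10, 1997 (2314 left).
+365 (one year) → Feb 10, 1998 (1949 left).
+365 (one year) → Feb 10, 1999 (1584 left).
+365 (one year) → Feb 10, 2000 (1219 left).
+366 (one year; includes Feb 29, 2000) → Feb 10, 2001 (853 left).
+365 (one year) → Feb 10, 2002 (488 left).
+365 (one year) → Feb 10, 2003 (123 left).
Feb has 28 days: +19 → Mar 1, 2003 (104 left).
Mar has 31 days: +31 → Apr 1, 2003 (73 left).
Apr has 30 days: +30 → May 1, 2003 (43 left).
May has 31 days: +31 → Jun 1, 2003 (12 left).
+12 → Jun 13, 2003.

June 13, 2003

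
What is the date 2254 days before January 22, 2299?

−365 (one year) → Jan 22, 2298 (1889 left).
−365 (one year) → Jan 22, 2297 (1524 left).
−366 (one year; includes Feb 29, 2296) → Jan 22, 2296 (1158 left).
−365 (one year) → Jan 22, 2295 (793 left).
−365 (one year) → Jan 22, 2294 (428 left).
−365 (one year) → Jan 22, 2293 (63 left).
−22 → Dec 31, 2292 (end of Dec, 31 days; 41 left).
−31 → Nov 30, 2292 (end of Nov, 30 days; 10 left).
−10 → Nov 20, 2292.

November 20, 2292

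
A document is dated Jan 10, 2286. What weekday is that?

Doomsday rule: the anchor day for the 2200s is Friday. For year 86: 86÷12 = 7 r 2, and 2÷4 = 0, so 7+2+0 = 9.
Friday + 9 ≡ Sunday — that's 2286's doomsday.
In January the doomsday date is Jan 3 (2286 is not a leap year).
Jan 10 is 7 days after Jan 3; 7 mod 7 = 0, so Sunday + 0 = Sunday.

Sunday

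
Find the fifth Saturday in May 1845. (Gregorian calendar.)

May 1, 1845 is a Thursday.
The first Saturday is therefore May 3 (2 days later).
The fifth Saturday is 3 + 4×7 = May 31.

May 31, 1845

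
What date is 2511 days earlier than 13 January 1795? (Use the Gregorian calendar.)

February 28, 1788

−365 (one year) → Jan 13, 1794 (2146 left).
−365 (one year) → Jan 13, 1793 (1781 left).
−366 (one year; includes Feb 29, 1792) → Jan 13, 1792 (1415 left).
−365 (one year) → Jan 13, 1791 (1050 left).
−365 (one year) → Jan 13, 1790 (685 left).
−365 (one year) → Jan 13, 1789 (320 left).
−13 → Dec 31, 1788 (end of Dec, 31 days; 307 left).
−31 → Nov 30, 1788 (end of Nov, 30 days; 276 left).
−30 → Oct 31, 1788 (end of Oct, 31 days; 246 left).
−31 → Sep 30, 1788 (end of Sep, 30 days; 215 left).
−30 → Aug 31, 1788 (end of Aug, 31 days; 185 left).
−31 → Jul 31, 1788 (end of Jul, 31 days; 154 left).
−31 → Jun 30, 1788 (end of Jun, 30 days; 123 left).
−30 → May 31, 1788 (end of May, 31 days; 93 left).
−31 → Apr 30, 1788 (end of Apr, 30 days; 62 left).
−30 → Mar 31, 1788 (end of Mar, 31 days; 32 left).
−31 → Feb 29, 1788 (end of Feb, 29 days; 1 left).
−1 → Feb 28, 1788.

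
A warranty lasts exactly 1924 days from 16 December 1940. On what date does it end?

+365 (one year) → Dec 16, 1941 (1559 left).
+365 (one year) → Dec 16, 1942 (1194 left).
+365 (one year) → Dec 16, 1943 (829 left).
+366 (one year; includes Feb 29, 1944) → Dec 16, 1944 (463 left).
+365 (one year) → Dec 16, 1945 (98 left).
Dec has 31 days: +16 → Jan 1, 1946 (82 left).
Jan has 31 days: +31 → Feb 1, 1946 (51 left).
Feb has 28 days: +28 → Mar 1, 1946 (23 left).
+23 → Mar 24, 1946.

March 24, 1946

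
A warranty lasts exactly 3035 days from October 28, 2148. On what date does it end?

February 18, 2157

+365 (one year) → Oct 28, 2149 (2670 left).
+365 (one year) → Oct 28, 2150 (2305 left).
+365 (one year) → Oct 28, 2151 (1940 left).
+366 (one year; includes Feb 29, 2152) → Oct 28, 2152 (1574 left).
+365 (one year) → Oct 28, 2153 (1209 left).
+365 (one year) → Oct 28, 2154 (844 left).
+365 (one year) → Oct 28, 2155 (479 left).
+366 (one year; includes Feb 29, 2156) → Oct 28, 2156 (113 left).
Oct has 31 days: +4 → Nov 1, 2156 (109 left).
Nov has 30 days: +30 → Dec 1, 2156 (79 left).
Dec has 31 days: +31 → Jan 1, 2157 (48 left).
Jan has 31 days: +31 → Feb 1, 2157 (17 left).
+17 → Feb 18, 2157.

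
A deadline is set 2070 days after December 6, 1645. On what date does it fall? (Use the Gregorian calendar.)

+365 (one year) → Dec 6, 1646 (1705 left).
+365 (one year) → Dec 6, 1647 (1340 left).
+366 (one year; includes Feb 29, 1648) → Dec 6, 1648 (974 left).
+365 (one year) → Dec 6, 1649 (609 left).
+365 (one year) → Dec 6, 1650 (244 left).
Dec has 31 days: +26 → Jan 1, 1651 (218 left).
Jan has 31 days: +31 → Feb 1, 1651 (187 left).
Feb has 28 days: +28 → Mar 1, 1651 (159 left).
Mar has 31 days: +31 → Apr 1, 1651 (128 left).
Apr has 30 days: +30 → May 1, 1651 (98 left).
May has 31 days: +31 → Jun 1, 1651 (67 left).
Jun has 30 days: +30 → Jul 1, 1651 (37 left).
Jul has 31 days: +31 → Aug 1, 1651 (6 left).
+6 → Aug 7, 1651.

August 7, 1651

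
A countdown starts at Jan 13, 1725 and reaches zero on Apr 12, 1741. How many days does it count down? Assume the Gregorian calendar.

Jan 13, 1725 → Jan 13, 1726: 365 days.
Jan 13, 1726 → Jan 13, 1727: 365 days.
Jan 13, 1727 → Jan 13, 1728: 365 days.
Jan 13, 1728 → Jan 13, 1729: 366 days (Feb 29, 1728 is in that span).
Jan 13, 1729 → Jan 13, 1730: 365 days.
Jan 13, 1730 → Jan 13, 1731: 365 days.
Jan 13, 1731 → Jan 13, 1732: 365 days.
Jan 13, 1732 → Jan 13, 1733: 366 days (Feb 29, 1732 is in that span).
Jan 13, 1733 → Jan 13, 1734: 365 days.
Jan 13, 1734 → Jan 13, 1735: 365 days.
Jan 13, 1735 → Jan 13, 1736: 365 days.
Jan 13, 1736 → Jan 13, 1737: 366 days (Feb 29, 1736 is in that span).
Jan 13, 1737 → Jan 13, 1738: 365 days.
Jan 13, 1738 → Jan 13, 1739: 365 days.
Jan 13, 1739 → Jan 13, 1740: 365 days.
Jan 13, 1740 → Jan 13, 1741: 366 days (Feb 29, 1740 is in that span).
Jan 13, 1741 → Feb 13, 1741: 31 days (January has 31).
Feb 13, 1741 → Mar 13, 1741: 28 days (February has 28).
Mar 13, 1741 → Apr 12, 1741: 30 days.
Total: 5933 days.

5933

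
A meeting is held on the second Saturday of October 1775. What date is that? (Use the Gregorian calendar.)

October 14, 1775

October 1, 1775 is a Sunday.
The first Saturday is therefore October 7 (6 days later).
The second Saturday is 7 + 1×7 = October 14.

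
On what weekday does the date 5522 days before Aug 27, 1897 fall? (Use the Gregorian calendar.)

Aug 27, 1897 is a Friday.
5522 mod 7 = 6, so 5522 days before a Friday is Friday − 6 = Saturday.

Saturday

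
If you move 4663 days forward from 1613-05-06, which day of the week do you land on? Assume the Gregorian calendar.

First find the weekday of May 6, 1613. Doomsday rule: the anchor day for the 1600s is Tuesday. For year 13: 13÷12 = 1 r 1, and 1÷4 = 0, so 1+1+0 = 2.
Tuesday + 2 ≡ Thursday — that's 1613's doomsday.
In May the doomsday date is May 9.
May 6 is 3 days before May 9; 3 mod 7 = 3, so Thursday − 3 = Monday.
4663 mod 7 = 1, so 4663 days after a Monday is Monday + 1 = Tuesday.

Tuesday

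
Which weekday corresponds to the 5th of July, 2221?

Doomsday rule: the anchor day for the 2200s is Friday. For year 21: 21÷12 = 1 r 9, and 9÷4 = 2, so 1+9+2 = 12.
Friday + 12 ≡ Wednesday — that's 2221's doomsday.
In July the doomsday date is Jul 11.
Jul 5 is 6 days before Jul 11; 6 mod 7 = 6, so Wednesday − 6 = Thursday.

Thursday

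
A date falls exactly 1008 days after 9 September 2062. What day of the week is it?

Sep 9, 2062 is a Saturday.
1008 mod 7 = 0, so 1008 days after a Saturday is Saturday + 0 = Saturday.

Saturday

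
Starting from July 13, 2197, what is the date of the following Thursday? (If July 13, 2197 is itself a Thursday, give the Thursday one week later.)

Jul 13, 2197 is a Thursday.
From Thursday to the next Thursday is 7 days.
Jul 13, 2197 + 7 = Jul 20, 2197.

July 20, 2197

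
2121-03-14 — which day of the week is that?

Doomsday rule: the anchor day for the 2100s is Sunday. For year 21: 21÷12 = 1 r 9, and 9÷4 = 2, so 1+9+2 = 12.
Sunday + 12 ≡ Friday — that's 2121's doomsday.
In March the doomsday date is Mar 14.
Mar 14 is the doomsday itself: Friday.

Friday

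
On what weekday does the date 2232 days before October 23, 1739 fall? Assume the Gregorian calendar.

Saturday

First find the weekday of Oct 23, 1739. Doomsday rule: the anchor day for the 1700s is Sunday. For year 39: 39÷12 = 3 r 3, and 3÷4 = 0, so 3+3+0 = 6.
Sunday + 6 ≡ Saturday — that's 1739's doomsday.
In October the doomsday date is Oct 10.
Oct 23 is 13 days after Oct 10; 13 mod 7 = 6, so Saturday + 6 = Friday.
2232 mod 7 = 6, so 2232 days before a Friday is Friday − 6 = Saturday.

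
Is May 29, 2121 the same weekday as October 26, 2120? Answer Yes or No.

From Oct 26, 2120 to May 29, 2121 is 215 days.
215 mod 7 = 5, so they are different weekdays.
(Oct 26, 2120 is a Saturday; May 29, 2121 is a Thursday.)

No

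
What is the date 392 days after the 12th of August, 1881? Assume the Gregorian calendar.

Aug has 31 days: +20 → Sep 1, 1881 (372 left).
Sep has 30 days: +30 → Oct 1, 1881 (342 left).
Oct has 31 days: +31 → Nov 1, 1881 (311 left).
Nov has 30 days: +30 → Dec 1, 1881 (281 left).
Dec has 31 days: +31 → Jan 1, 1882 (250 left).
Jan has 31 days: +31 → Feb 1, 1882 (219 left).
Feb has 28 days: +28 → Mar 1, 1882 (191 left).
Mar has 31 days: +31 → Apr 1, 1882 (160 left).
Apr has 30 days: +30 → May 1, 1882 (130 left).
May has 31 days: +31 → Jun 1, 1882 (99 left).
Jun has 30 days: +30 → Jul 1, 1882 (69 left).
Jul has 31 days: +31 → Aug 1, 1882 (38 left).
Aug has 31 days: +31 → Sep 1, 1882 (7 left).
+7 → Sep 8, 1882.

September 8, 1882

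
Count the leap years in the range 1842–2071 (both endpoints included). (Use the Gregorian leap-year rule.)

56

Multiples of 4 in [1842,2071]: 57.
Of those, multiples of 100: 2 (not leap unless ÷400).
Multiples of 400: 1.
Leap years = 57 − 2 + 1 = 56.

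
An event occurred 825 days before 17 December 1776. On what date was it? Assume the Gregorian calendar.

September 14, 1774

−366 (one year; includes Feb 29, 1776) → Dec 17, 1775 (459 left).
−365 (one year) → Dec 17, 1774 (94 left).
−17 → Nov 30, 1774 (end of Nov, 30 days; 77 left).
−30 → Oct 31, 1774 (end of Oct, 31 days; 47 left).
−31 → Sep 30, 1774 (end of Sep, 30 days; 16 left).
−16 → Sep 14, 1774.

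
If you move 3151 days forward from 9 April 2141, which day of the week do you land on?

Apr 9, 2141 is a Sunday.
3151 mod 7 = 1, so 3151 days after a Sunday is Sunday + 1 = Monday.

Monday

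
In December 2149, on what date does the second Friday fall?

December 12, 2149

December 1, 2149 is a Monday.
The first Friday is therefore December 5 (4 days later).
The second Friday is 5 + 1×7 = December 12.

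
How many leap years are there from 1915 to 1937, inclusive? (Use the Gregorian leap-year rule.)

6

Multiples of 4 in [1915,1937]: 6.
Of those, multiples of 100: 0 (not leap unless ÷400).
Multiples of 400: 0.
Leap years = 6 − 0 + 0 = 6.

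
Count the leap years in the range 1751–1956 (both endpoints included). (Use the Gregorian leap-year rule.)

50

Multiples of 4 in [1751,1956]: 52.
Of those, multiples of 100: 2 (not leap unless ÷400).
Multiples of 400: 0.
Leap years = 52 − 2 + 0 = 50.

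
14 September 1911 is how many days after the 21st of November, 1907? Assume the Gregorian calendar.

1393

Nov 21, 1907 → Nov 21, 1908: 366 days (Feb 29, 1908 is in that span).
Nov 21, 1908 → Nov 21, 1909: 365 days.
Nov 21, 1909 → Nov 21, 1910: 365 days.
Nov 21, 1910 → Dec 21, 1910: 30 days (November has 30).
Dec 21, 1910 → Jan 21, 1911: 31 days (December has 31).
Jan 21, 1911 → Feb 21, 1911: 31 days (January has 31).
Feb 21, 1911 → Mar 21, 1911: 28 days (February has 28).
Mar 21, 1911 → Apr 21, 1911: 31 days (March has 31).
Apr 21, 1911 → May 21, 1911: 30 days (April has 30).
May 21, 1911 → Jun 21, 1911: 31 days (May has 31).
Jun 21, 1911 → Jul 21, 1911: 30 days (June has 30).
Jul 21, 1911 → Aug 21, 1911: 31 days (July has 31).
Aug 21, 1911 → Sep 14, 1911: 24 days.
Total: 1393 days.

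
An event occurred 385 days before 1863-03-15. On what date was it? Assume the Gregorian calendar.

February 23, 1862

−15 → Feb 28, 1863 (end of Feb, 28 days; 370 left).
−28 → Jan 31, 1863 (end of Jan, 31 days; 342 left).
−31 → Dec 31, 1862 (end of Dec, 31 days; 311 left).
−31 → Nov 30, 1862 (end of Nov, 30 days; 280 left).
−30 → Oct 31, 1862 (end of Oct, 31 days; 250 left).
−31 → Sep 30, 1862 (end of Sep, 30 days; 219 left).
−30 → Aug 31, 1862 (end of Aug, 31 days; 189 left).
−31 → Jul 31, 1862 (end of Jul, 31 days; 158 left).
−31 → Jun 30, 1862 (end of Jun, 30 days; 127 left).
−30 → May 31, 1862 (end of May, 31 days; 97 left).
−31 → Apr 30, 1862 (end of Apr, 30 days; 66 left).
−30 → Mar 31, 1862 (end of Mar, 31 days; 36 left).
−31 → Feb 28, 1862 (end of Feb, 28 days; 5 left).
−5 → Feb 23, 1862.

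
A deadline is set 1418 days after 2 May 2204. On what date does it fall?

+365 (one year) → May 2, 2205 (1053 left).
+365 (one year) → May 2, 2206 (688 left).
+365 (one year) → May 2, 2207 (323 left).
May has 31 days: +30 → Jun 1, 2207 (293 left).
Jun has 30 days: +30 → Jul 1, 2207 (263 left).
Jul has 31 days: +31 → Aug 1, 2207 (232 left).
Aug has 31 days: +31 → Sep 1, 2207 (201 left).
Sep has 30 days: +30 → Oct 1, 2207 (171 left).
Oct has 31 days: +31 → Nov 1, 2207 (140 left).
Nov has 30 days: +30 → Dec 1, 2207 (110 left).
Dec has 31 days: +31 → Jan 1, 2208 (79 left).
Jan has 31 days: +31 → Feb 1, 2208 (48 left).
Feb has 29 days: +29 → Mar 1, 2208 (19 left).
+19 → Mar 20, 2208.

March 20, 2208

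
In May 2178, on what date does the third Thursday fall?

May 1, 2178 is a Friday.
The first Thursday is therefore May 7 (6 days later).
The third Thursday is 7 + 2×7 = May 21.

May 21, 2178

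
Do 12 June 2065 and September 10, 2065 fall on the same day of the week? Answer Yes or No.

No

From Jun 12, 2065 to Sep 10, 2065 is 90 days.
90 mod 7 = 6, so they are different weekdays.
(Jun 12, 2065 is a Friday; Sep 10, 2065 is a Thursday.)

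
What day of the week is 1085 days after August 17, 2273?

Sunday

First find the weekday of Aug 17, 2273. Doomsday rule: the anchor day for the 2200s is Friday. For year 73: 73÷12 = 6 r 1, and 1÷4 = 0, so 6+1+0 = 7.
Friday + 7 ≡ Friday — that's 2273's doomsday.
In August the doomsday date is Aug 8.
Aug 17 is 9 days after Aug 8; 9 mod 7 = 2, so Friday + 2 = Sunday.
1085 mod 7 = 0, so 1085 days after a Sunday is Sunday + 0 = Sunday.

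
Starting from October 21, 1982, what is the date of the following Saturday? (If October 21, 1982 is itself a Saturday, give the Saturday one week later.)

October 23, 1982

Oct 21, 1982 is a Thursday.
From Thursday to the next Saturday is 2 days.
Oct 21, 1982 + 2 = Oct 23, 1982.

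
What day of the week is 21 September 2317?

Friday

Doomsday rule: the anchor day for the 2300s is Wednesday. For year 17: 17÷12 = 1 r 5, and 5÷4 = 1, so 1+5+1 = 7.
Wednesday + 7 ≡ Wednesday — that's 2317's doomsday.
In September the doomsday date is Sep 5.
Sep 21 is 16 days after Sep 5; 16 mod 7 = 2, so Wednesday + 2 = Friday.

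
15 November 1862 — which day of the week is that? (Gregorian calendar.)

Saturday

Doomsday rule: the anchor day for the 1800s is Friday. For year 62: 62÷12 = 5 r 2, and 2÷4 = 0, so 5+2+0 = 7.
Friday + 7 ≡ Friday — that's 1862's doomsday.
In November the doomsday date is Nov 7.
Nov 15 is 8 days after Nov 7; 8 mod 7 = 1, so Friday + 1 = Saturday.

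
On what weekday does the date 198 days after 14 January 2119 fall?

Jan 14, 2119 is a Saturday.
198 mod 7 = 2, so 198 days after a Saturday is Saturday + 2 = Monday.

Monday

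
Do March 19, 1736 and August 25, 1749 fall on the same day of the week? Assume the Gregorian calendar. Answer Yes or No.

Yes

From Mar 19, 1736 to Aug 25, 1749 is 4907 days.
4907 mod 7 = 0, so they are the same weekday.
(Mar 19, 1736 is a Monday; Aug 25, 1749 is a Monday.)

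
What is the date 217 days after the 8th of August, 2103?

Aug has 31 days: +24 → Sep 1, 2103 (193 left).
Sep has 30 days: +30 → Oct 1, 2103 (163 left).
Oct has 31 days: +31 → Nov 1, 2103 (132 left).
Nov has 30 days: +30 → Dec 1, 2103 (102 left).
Dec has 31 days: +31 → Jan 1, 2104 (71 left).
Jan has 31 days: +31 → Feb 1, 2104 (40 left).
Feb has 29 days: +29 → Mar 1, 2104 (11 left).
+11 → Mar 12, 2104.

March 12, 2104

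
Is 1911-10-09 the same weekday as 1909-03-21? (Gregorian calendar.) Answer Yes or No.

From Mar 21, 1909 to Oct 9, 1911 is 932 days.
932 mod 7 = 1, so they are different weekdays.
(Mar 21, 1909 is a Sunday; Oct 9, 1911 is a Monday.)

No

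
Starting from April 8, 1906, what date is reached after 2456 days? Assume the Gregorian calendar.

December 28, 1912

+365 (one year) → Apr 8, 1907 (2091 left).
+366 (one year; includes Feb 29, 1908) → Apr 8, 1908 (1725 left).
+365 (one year) → Apr 8, 1909 (1360 left).
+365 (one year) → Apr 8, 1910 (995 left).
+365 (one year) → Apr 8, 1911 (630 left).
+366 (one year; includes Feb 29, 1912) → Apr 8, 1912 (264 left).
Apr has 30 days: +23 → May 1, 1912 (241 left).
May has 31 days: +31 → Jun 1, 1912 (210 left).
Jun has 30 days: +30 → Jul 1, 1912 (180 left).
Jul has 31 days: +31 → Aug 1, 1912 (149 left).
Aug has 31 days: +31 → Sep 1, 1912 (118 left).
Sep has 30 days: +30 → Oct 1, 1912 (88 left).
Oct has 31 days: +31 → Nov 1, 1912 (57 left).
Nov has 30 days: +30 → Dec 1, 1912 (27 left).
+27 → Dec 28, 1912.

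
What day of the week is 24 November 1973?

Saturday

Doomsday rule: the anchor day for the 1900s is Wednesday. For year 73: 73÷12 = 6 r 1, and 1÷4 = 0, so 6+1+0 = 7.
Wednesday + 7 ≡ Wednesday — that's 1973's doomsday.
In November the doomsday date is Nov 7.
Nov 24 is 17 days after Nov 7; 17 mod 7 = 3, so Wednesday + 3 = Saturday.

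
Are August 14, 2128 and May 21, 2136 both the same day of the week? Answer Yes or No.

From Aug 14, 2128 to May 21, 2136 is 2837 days.
2837 mod 7 = 2, so they are different weekdays.
(Aug 14, 2128 is a Saturday; May 21, 2136 is a Monday.)

No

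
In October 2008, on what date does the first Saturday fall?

October 1, 2008 is a Wednesday.
The first Saturday is therefore October 4 (3 days later).

October 4, 2008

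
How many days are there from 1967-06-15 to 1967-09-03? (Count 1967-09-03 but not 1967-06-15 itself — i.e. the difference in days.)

Jun 15, 1967 → Jul 15, 1967: 30 days (June has 30).
Jul 15, 1967 → Aug 15, 1967: 31 days (July has 31).
Aug 15, 1967 → Sep 3, 1967: 19 days.
Total: 80 days.

80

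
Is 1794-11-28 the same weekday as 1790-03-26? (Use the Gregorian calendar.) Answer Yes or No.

From Mar 26, 1790 to Nov 28, 1794 is 1708 days.
1708 mod 7 = 0, so they are the same weekday.
(Mar 26, 1790 is a Friday; Nov 28, 1794 is a Friday.)

Yes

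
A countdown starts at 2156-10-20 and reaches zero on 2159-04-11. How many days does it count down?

Oct 20, 2156 → Oct 20, 2157: 365 days.
Oct 20, 2157 → Oct 20, 2158: 365 days.
Oct 20, 2158 → Nov 20, 2158: 31 days (October has 31).
Nov 20, 2158 → Dec 20, 2158: 30 days (November has 30).
Dec 20, 2158 → Jan 20, 2159: 31 days (December has 31).
Jan 20, 2159 → Feb 20, 2159: 31 days (January has 31).
Feb 20, 2159 → Mar 20, 2159: 28 days (February has 28).
Mar 20, 2159 → Apr 11, 2159: 22 days.
Total: 903 days.

903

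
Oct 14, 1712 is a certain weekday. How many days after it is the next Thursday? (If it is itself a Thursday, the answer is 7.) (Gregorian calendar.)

6

Oct 14, 1712 is a Friday.
From Friday to the next Thursday is 6 days.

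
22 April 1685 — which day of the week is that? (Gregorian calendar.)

Doomsday rule: the anchor day for the 1600s is Tuesday. For year 85: 85÷12 = 7 r 1, and 1÷4 = 0, so 7+1+0 = 8.
Tuesday + 8 ≡ Wednesday — that's 1685's doomsday.
In April the doomsday date is Apr 4.
Apr 22 is 18 days after Apr 4; 18 mod 7 = 4, so Wednesday + 4 = Sunday.

Sunday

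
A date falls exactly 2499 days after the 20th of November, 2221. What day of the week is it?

Tuesday

Nov 20, 2221 is a Tuesday.
2499 mod 7 = 0, so 2499 days after a Tuesday is Tuesday + 0 = Tuesday.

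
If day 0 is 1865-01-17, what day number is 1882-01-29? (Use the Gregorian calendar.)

6221

Jan 17, 1865 → Jan 17, 1866: 365 days.
Jan 17, 1866 → Jan 17, 1867: 365 days.
Jan 17, 1867 → Jan 17, 1868: 365 days.
Jan 17, 1868 → Jan 17, 1869: 366 days (Feb 29, 1868 is in that span).
Jan 17, 1869 → Jan 17, 1870: 365 days.
Jan 17, 1870 → Jan 17, 1871: 365 days.
Jan 17, 1871 → Jan 17, 1872: 365 days.
Jan 17, 1872 → Jan 17, 1873: 366 days (Feb 29, 1872 is in that span).
Jan 17, 1873 → Jan 17, 1874: 365 days.
Jan 17, 1874 → Jan 17, 1875: 365 days.
Jan 17, 1875 → Jan 17, 1876: 365 days.
Jan 17, 1876 → Jan 17, 1877: 366 days (Feb 29, 1876 is in that span).
Jan 17, 1877 → Jan 17, 1878: 365 days.
Jan 17, 1878 → Jan 17, 1879: 365 days.
Jan 17, 1879 → Jan 17, 1880: 365 days.
Jan 17, 1880 → Jan 17, 1881: 366 days (Feb 29, 1880 is in that span).
Jan 17, 1881 → Feb 17, 1881: 31 days (January has 31).
Feb 17, 1881 → Mar 17, 1881: 28 days (February has 28).
Mar 17, 1881 → Apr 17, 1881: 31 days (March has 31).
Apr 17, 1881 → May 17, 1881: 30 days (April has 30).
May 17, 1881 → Jun 17, 1881: 31 days (May has 31).
Jun 17, 1881 → Jul 17, 1881: 30 days (June has 30).
Jul 17, 1881 → Aug 17, 1881: 31 days (July has 31).
Aug 17, 1881 → Sep 17, 1881: 31 days (August has 31).
Sep 17, 1881 → Oct 17, 1881: 30 days (September has 30).
Oct 17, 1881 → Nov 17, 1881: 31 days (October has 31).
Nov 17, 1881 → Dec 17, 1881: 30 days (November has 30).
Dec 17, 1881 → Jan 17, 1882: 31 days (December has 31).
Jan 17, 1882 → Jan 29, 1882: 12 days.
Total: 6221 days.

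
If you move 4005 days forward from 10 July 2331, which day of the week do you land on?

First find the weekday of Jul 10, 2331. Doomsday rule: the anchor day for the 2300s is Wednesday. For year 31: 31÷12 = 2 r 7, and 7÷4 = 1, so 2+7+1 = 10.
Wednesday + 10 ≡ Saturday — that's 2331's doomsday.
In July the doomsday date is Jul 11.
Jul 10 is 1 day before Jul 11; 1 mod 7 = 1, so Saturday − 1 = Friday.
4005 mod 7 = 1, so 4005 days after a Friday is Friday + 1 = Saturday.

Saturday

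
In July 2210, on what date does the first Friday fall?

July 1, 2210 is a Sunday.
The first Friday is therefore July 6 (5 days later).

July 6, 2210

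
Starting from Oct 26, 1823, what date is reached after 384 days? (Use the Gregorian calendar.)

Oct has 31 days: +6 → Nov 1, 1823 (378 left).
Nov has 30 days: +30 → Dec 1, 1823 (348 left).
Dec has 31 days: +31 → Jan 1, 1824 (317 left).
Jan has 31 days: +31 → Feb 1, 1824 (286 left).
Feb has 29 days: +29 → Mar 1, 1824 (257 left).
Mar has 31 days: +31 → Apr 1, 1824 (226 left).
Apr has 30 days: +30 → May 1, 1824 (196 left).
May has 31 days: +31 → Jun 1, 1824 (165 left).
Jun has 30 days: +30 → Jul 1, 1824 (135 left).
Jul has 31 days: +31 → Aug 1, 1824 (104 left).
Aug has 31 days: +31 → Sep 1, 1824 (73 left).
Sep has 30 days: +30 → Oct 1, 1824 (43 left).
Oct has 31 days: +31 → Nov 1, 1824 (12 left).
+12 → Nov 13, 1824.

November 13, 1824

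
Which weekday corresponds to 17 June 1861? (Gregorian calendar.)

Doomsday rule: the anchor day for the 1800s is Friday. For year 61: 61÷12 = 5 r 1, and 1÷4 = 0, so 5+1+0 = 6.
Friday + 6 ≡ Thursday — that's 1861's doomsday.
In June the doomsday date is Jun 6.
Jun 17 is 11 days after Jun 6; 11 mod 7 = 4, so Thursday + 4 = Monday.

Monday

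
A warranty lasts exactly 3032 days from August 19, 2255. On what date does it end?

+366 (one year; includes Feb 29, 2256) → Aug 19, 2256 (2666 left).
+365 (one year) → Aug 19, 2257 (2301 left).
+365 (one year) → Aug 19, 2258 (1936 left).
+365 (one year) → Aug 19, 2259 (1571 left).
+366 (one year; includes Feb 29, 2260) → Aug 19, 2260 (1205 left).
+365 (one year) → Aug 19, 2261 (840 left).
+365 (one year) → Aug 19, 2262 (475 left).
+365 (one year) → Aug 19, 2263 (110 left).
Aug has 31 days: +13 → Sep 1, 2263 (97 left).
Sep has 30 days: +30 → Oct 1, 2263 (67 left).
Oct has 31 days: +31 → Nov 1, 2263 (36 left).
Nov has 30 days: +30 → Dec 1, 2263 (6 left).
+6 → Dec 7, 2263.

December 7, 2263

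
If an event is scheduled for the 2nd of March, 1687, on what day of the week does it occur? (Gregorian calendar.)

Doomsday rule: the anchor day for the 1600s is Tuesday. For year 87: 87÷12 = 7 r 3, and 3÷4 = 0, so 7+3+0 = 10.
Tuesday + 10 ≡ Friday — that's 1687's doomsday.
In March the doomsday date is Mar 14.
Mar 2 is 12 days before Mar 14; 12 mod 7 = 5, so Friday − 5 = Sunday.

Sunday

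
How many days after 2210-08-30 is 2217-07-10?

2506

Aug 30, 2210 → Aug 30, 2211: 365 days.
Aug 30, 2211 → Aug 30, 2212: 366 days (Feb 29, 2212 is in that span).
Aug 30, 2212 → Aug 30, 2213: 365 days.
Aug 30, 2213 → Aug 30, 2214: 365 days.
Aug 30, 2214 → Aug 30, 2215: 365 days.
Aug 30, 2215 → Aug 30, 2216: 366 days (Feb 29, 2216 is in that span).
Aug 30, 2216 → Sep 30, 2216: 31 days (August has 31).
Sep 30, 2216 → Oct 30, 2216: 30 days (September has 30).
Oct 30, 2216 → Nov 30, 2216: 31 days (October has 31).
Nov 30, 2216 → Dec 30, 2216: 30 days (November has 30).
Dec 30, 2216 → Jan 30, 2217: 31 days (December has 31).
Jan 30, 2217 → Feb 28, 2217: 29 days (January has 31).
Feb 28, 2217 → Mar 28, 2217: 28 days (February has 28).
Mar 28, 2217 → Apr 28, 2217: 31 days (March has 31).
Apr 28, 2217 → May 28, 2217: 30 days (April has 30).
May 28, 2217 → Jun 28, 2217: 31 days (May has 31).
Jun 28, 2217 → Jul 10, 2217: 12 days.
Total: 2506 days.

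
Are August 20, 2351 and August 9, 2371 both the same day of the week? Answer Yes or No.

From Aug 20, 2351 to Aug 9, 2371 is 7294 days.
7294 mod 7 = 0, so they are the same weekday.
(Aug 20, 2351 is a Monday; Aug 9, 2371 is a Monday.)

Yes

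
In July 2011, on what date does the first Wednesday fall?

July 1, 2011 is a Friday.
The first Wednesday is therefore July 6 (5 days later).

July 6, 2011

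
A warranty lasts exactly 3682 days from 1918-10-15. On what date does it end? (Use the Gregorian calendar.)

+365 (one year) → Oct 15, 1919 (3317 left).
+366 (one year; includes Feb 29, 1920) → Oct 15, 1920 (2951 left).
+365 (one year) → Oct 15, 1921 (2586 left).
+365 (one year) → Oct 15, 1922 (2221 left).
+365 (one year) → Oct 15, 1923 (1856 left).
+366 (one year; includes Feb 29, 1924) → Oct 15, 1924 (1490 left).
+365 (one year) → Oct 15, 1925 (1125 left).
+365 (one year) → Oct 15, 1926 (760 left).
+365 (one year) → Oct 15, 1927 (395 left).
Oct has 31 days: +17 → Nov 1, 1927 (378 left).
Nov has 30 days: +30 → Dec 1, 1927 (348 left).
Dec has 31 days: +31 → Jan 1, 1928 (317 left).
Jan has 31 days: +31 → Feb 1, 1928 (286 left).
Feb has 29 days: +29 → Mar 1, 1928 (257 left).
Mar has 31 days: +31 → Apr 1, 1928 (226 left).
Apr has 30 days: +30 → May 1, 1928 (196 left).
May has 31 days: +31 → Jun 1, 1928 (165 left).
Jun has 30 days: +30 → Jul 1, 1928 (135 left).
Jul has 31 days: +31 → Aug 1, 1928 (104 left).
Aug has 31 days: +31 → Sep 1, 1928 (73 left).
Sep has 30 days: +30 → Oct 1, 1928 (43 left).
Oct has 31 days: +31 → Nov 1, 1928 (12 left).
+12 → Nov 13, 1928.

November 13, 1928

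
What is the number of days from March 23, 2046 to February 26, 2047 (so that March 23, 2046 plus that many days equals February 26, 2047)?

Mar 23, 2046 → Apr 23, 2046: 31 days (March has 31).
Apr 23, 2046 → May 23, 2046: 30 days (April has 30).
May 23, 2046 → Jun 23, 2046: 31 days (May has 31).
Jun 23, 2046 → Jul 23, 2046: 30 days (June has 30).
Jul 23, 2046 → Aug 23, 2046: 31 days (July has 31).
Aug 23, 2046 → Sep 23, 2046: 31 days (August has 31).
Sep 23, 2046 → Oct 23, 2046: 30 days (September has 30).
Oct 23, 2046 → Nov 23, 2046: 31 days (October has 31).
Nov 23, 2046 → Dec 23, 2046: 30 days (November has 30).
Dec 23, 2046 → Jan 23, 2047: 31 days (December has 31).
Jan 23, 2047 → Feb 23, 2047: 31 days (January has 31).
Feb 23, 2047 → Feb 26, 2047: 3 days.
Total: 340 days.

340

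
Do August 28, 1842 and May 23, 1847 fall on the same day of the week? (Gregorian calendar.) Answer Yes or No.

Yes

From Aug 28, 1842 to May 23, 1847 is 1729 days.
1729 mod 7 = 0, so they are the same weekday.
(Aug 28, 1842 is a Sunday; May 23, 1847 is a Sunday.)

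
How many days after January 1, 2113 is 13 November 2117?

Jan 1, 2113 → Jan 1, 2114: 365 days.
Jan 1, 2114 → Jan 1, 2115: 365 days.
Jan 1, 2115 → Jan 1, 2116: 365 days.
Jan 1, 2116 → Jan 1, 2117: 366 days (Feb 29, 2116 is in that span).
Jan 1, 2117 → Feb 1, 2117: 31 days (January has 31).
Feb 1, 2117 → Mar 1, 2117: 28 days (February has 28).
Mar 1, 2117 → Apr 1, 2117: 31 days (March has 31).
Apr 1, 2117 → May 1, 2117: 30 days (April has 30).
May 1, 2117 → Jun 1, 2117: 31 days (May has 31).
Jun 1, 2117 → Jul 1, 2117: 30 days (June has 30).
Jul 1, 2117 → Aug 1, 2117: 31 days (July has 31).
Aug 1, 2117 → Sep 1, 2117: 31 days (August has 31).
Sep 1, 2117 → Oct 1, 2117: 30 days (September has 30).
Oct 1, 2117 → Nov 1, 2117: 31 days (October has 31).
Nov 1, 2117 → Nov 13, 2117: 12 days.
Total: 1777 days.

1777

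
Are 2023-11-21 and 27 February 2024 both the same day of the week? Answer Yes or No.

Yes

From Nov 21, 2023 to Feb 27, 2024 is 98 days.
98 mod 7 = 0, so they are the same weekday.
(Nov 21, 2023 is a Tuesday; Feb 27, 2024 is a Tuesday.)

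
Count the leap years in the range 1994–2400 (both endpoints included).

99

Multiples of 4 in [1994,2400]: 102.
Of those, multiples of 100: 5 (not leap unless ÷400).
Multiples of 400: 2.
Leap years = 102 − 5 + 2 = 99.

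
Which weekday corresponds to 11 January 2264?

Monday

Doomsday rule: the anchor day for the 2200s is Friday. For year 64: 64÷12 = 5 r 4, and 4÷4 = 1, so 5+4+1 = 10.
Friday + 10 ≡ Monday — that's 2264's doomsday.
In January the doomsday date is Jan 4 (2264 is a leap year (divisible by 4)).
Jan 11 is 7 days after Jan 4; 7 mod 7 = 0, so Monday + 0 = Monday.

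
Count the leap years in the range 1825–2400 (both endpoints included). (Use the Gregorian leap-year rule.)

Multiples of 4 in [1825,2400]: 144.
Of those, multiples of 100: 6 (not leap unless ÷400).
Multiples of 400: 2.
Leap years = 144 − 6 + 2 = 140.

140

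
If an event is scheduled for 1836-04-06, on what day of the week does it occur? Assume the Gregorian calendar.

Doomsday rule: the anchor day for the 1800s is Friday. For year 36: 36÷12 = 3 r 0, and 0÷4 = 0, so 3+0+0 = 3.
Friday + 3 ≡ Monday — that's 1836's doomsday.
In April the doomsday date is Apr 4.
Apr 6 is 2 days after Apr 4; 2 mod 7 = 2, so Monday + 2 = Wednesday.

Wednesday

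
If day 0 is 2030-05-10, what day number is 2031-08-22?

469

May 10, 2030 → May 10, 2031: 365 days.
May 10, 2031 → Jun 10, 2031: 31 days (May has 31).
Jun 10, 2031 → Jul 10, 2031: 30 days (June has 30).
Jul 10, 2031 → Aug 10, 2031: 31 days (July has 31).
Aug 10, 2031 → Aug 22, 2031: 12 days.
Total: 469 days.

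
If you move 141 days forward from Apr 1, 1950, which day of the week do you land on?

Sunday

First find the weekday of Apr 1, 1950. Doomsday rule: the anchor day for the 1900s is Wednesday. For year 50: 50÷12 = 4 r 2, and 2÷4 = 0, so 4+2+0 = 6.
Wednesday + 6 ≡ Tuesday — that's 1950's doomsday.
In April the doomsday date is Apr 4.
Apr 1 is 3 days before Apr 4; 3 mod 7 = 3, so Tuesday − 3 = Saturday.
141 mod 7 = 1, so 141 days after a Saturday is Saturday + 1 = Sunday.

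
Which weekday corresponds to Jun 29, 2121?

Sunday

January 1, 2121 is a Wednesday.
Jan 1, 2121 → Feb 1, 2121: 31 days (January has 31).
Feb 1, 2121 → Mar 1, 2121: 28 days (February has 28).
Mar 1, 2121 → Apr 1, 2121: 31 days (March has 31).
Apr 1, 2121 → May 1, 2121: 30 days (April has 30).
May 1, 2121 → Jun 1, 2121: 31 days (May has 31).
Jun 1, 2121 → Jun 29, 2121: 28 days.
Total: 179 days.
179 mod 7 = 4, so Wednesday + 4 = Sunday.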